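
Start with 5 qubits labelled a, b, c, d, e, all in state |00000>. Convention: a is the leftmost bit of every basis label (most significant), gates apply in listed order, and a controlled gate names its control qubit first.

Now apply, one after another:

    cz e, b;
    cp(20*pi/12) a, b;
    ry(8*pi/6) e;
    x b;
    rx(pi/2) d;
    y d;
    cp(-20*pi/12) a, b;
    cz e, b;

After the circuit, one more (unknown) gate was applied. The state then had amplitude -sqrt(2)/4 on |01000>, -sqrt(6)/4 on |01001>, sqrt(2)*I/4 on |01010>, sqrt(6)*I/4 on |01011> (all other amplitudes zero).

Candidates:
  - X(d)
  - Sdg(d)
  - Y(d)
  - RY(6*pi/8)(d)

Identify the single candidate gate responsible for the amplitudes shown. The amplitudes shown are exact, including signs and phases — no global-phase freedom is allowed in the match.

The applied gate was Y(d).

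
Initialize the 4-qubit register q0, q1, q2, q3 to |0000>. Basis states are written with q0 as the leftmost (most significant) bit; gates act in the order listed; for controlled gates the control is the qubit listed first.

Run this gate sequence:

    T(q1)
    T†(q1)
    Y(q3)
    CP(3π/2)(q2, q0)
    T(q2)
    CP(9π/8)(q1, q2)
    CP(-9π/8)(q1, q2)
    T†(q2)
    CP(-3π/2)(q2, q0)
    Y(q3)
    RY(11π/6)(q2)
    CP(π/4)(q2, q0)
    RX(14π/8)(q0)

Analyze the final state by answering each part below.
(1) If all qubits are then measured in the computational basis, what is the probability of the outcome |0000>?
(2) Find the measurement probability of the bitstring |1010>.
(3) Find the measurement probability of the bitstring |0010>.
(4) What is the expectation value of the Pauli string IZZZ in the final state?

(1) Outcome |0000> occurs with probability sqrt(6)/16 + sqrt(2)/8 + sqrt(3)/8 + 1/4. Key observation: gates 4-9 undo each other exactly, leaving only the rest of the circuit to track.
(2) Outcome |1010> occurs with probability -sqrt(3)/8 - sqrt(2)/8 + sqrt(6)/16 + 1/4.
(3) A full measurement returns |0010> with probability -sqrt(3)/8 - sqrt(6)/16 + sqrt(2)/8 + 1/4.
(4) In the final state, IZZZ has expectation sqrt(3)/2.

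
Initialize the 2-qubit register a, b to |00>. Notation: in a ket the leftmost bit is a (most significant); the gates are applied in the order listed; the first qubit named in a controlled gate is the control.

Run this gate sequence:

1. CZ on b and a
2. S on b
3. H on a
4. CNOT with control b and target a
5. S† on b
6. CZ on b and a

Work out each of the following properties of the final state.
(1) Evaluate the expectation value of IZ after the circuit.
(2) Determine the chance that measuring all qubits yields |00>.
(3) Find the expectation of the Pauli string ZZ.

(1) In the final state, IZ has expectation 1.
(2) A full measurement returns |00> with probability 1/2.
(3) In the final state, ZZ has expectation 0.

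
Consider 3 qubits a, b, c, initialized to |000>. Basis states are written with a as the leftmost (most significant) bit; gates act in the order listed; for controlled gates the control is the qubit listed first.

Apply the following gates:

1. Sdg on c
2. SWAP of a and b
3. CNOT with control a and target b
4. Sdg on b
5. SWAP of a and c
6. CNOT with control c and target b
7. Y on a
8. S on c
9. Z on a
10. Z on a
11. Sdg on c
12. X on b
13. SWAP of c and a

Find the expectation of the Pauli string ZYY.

In the final state, ZYY has expectation 0.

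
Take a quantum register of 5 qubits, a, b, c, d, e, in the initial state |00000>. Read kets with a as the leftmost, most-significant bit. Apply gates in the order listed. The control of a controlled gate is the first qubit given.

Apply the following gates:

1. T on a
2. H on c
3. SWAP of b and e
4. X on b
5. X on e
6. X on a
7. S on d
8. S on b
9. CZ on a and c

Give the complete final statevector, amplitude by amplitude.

The resulting statevector has amplitude sqrt(2)*I/2 on |11001>, -sqrt(2)*I/2 on |11101>, and 0 on every other basis state.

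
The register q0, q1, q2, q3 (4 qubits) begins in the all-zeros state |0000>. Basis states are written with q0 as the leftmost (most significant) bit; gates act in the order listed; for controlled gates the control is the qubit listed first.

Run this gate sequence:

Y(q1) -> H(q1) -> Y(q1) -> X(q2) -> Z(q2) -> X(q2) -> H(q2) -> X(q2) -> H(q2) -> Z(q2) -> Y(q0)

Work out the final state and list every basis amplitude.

The final amplitudes are sqrt(2)*I/2 on |1000>, sqrt(2)*I/2 on |1100>, and 0 on every other basis state. Key observation: steps 7-10 multiply out to the identity, so the circuit reduces to the remaining gates.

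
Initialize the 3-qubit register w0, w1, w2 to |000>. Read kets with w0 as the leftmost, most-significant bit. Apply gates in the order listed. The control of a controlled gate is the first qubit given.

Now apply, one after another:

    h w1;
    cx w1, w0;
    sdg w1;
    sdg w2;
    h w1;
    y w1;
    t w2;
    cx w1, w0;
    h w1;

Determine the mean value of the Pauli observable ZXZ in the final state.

The observable ZXZ averages to 0.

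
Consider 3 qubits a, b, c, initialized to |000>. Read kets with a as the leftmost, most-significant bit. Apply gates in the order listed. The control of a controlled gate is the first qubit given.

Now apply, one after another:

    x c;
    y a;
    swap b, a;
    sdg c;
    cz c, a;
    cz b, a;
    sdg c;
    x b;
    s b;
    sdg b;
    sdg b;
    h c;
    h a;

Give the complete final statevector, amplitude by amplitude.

The resulting statevector has amplitude -I/2 on |000>, I/2 on |001>, 0 on |010>, 0 on |011>, -I/2 on |100>, I/2 on |101>, 0 on |110>, 0 on |111>. Key observation: the block from step 9 through step 10 cancels to the identity and can be dropped.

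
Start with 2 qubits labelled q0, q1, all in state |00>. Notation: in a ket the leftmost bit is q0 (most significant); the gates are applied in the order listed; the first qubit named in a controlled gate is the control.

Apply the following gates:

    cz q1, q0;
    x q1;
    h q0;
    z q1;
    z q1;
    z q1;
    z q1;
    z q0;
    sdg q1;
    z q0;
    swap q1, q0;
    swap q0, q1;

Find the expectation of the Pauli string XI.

The expectation value of XI is 1. Key observation: gates 4-7 undo each other exactly, leaving only the rest of the circuit to track.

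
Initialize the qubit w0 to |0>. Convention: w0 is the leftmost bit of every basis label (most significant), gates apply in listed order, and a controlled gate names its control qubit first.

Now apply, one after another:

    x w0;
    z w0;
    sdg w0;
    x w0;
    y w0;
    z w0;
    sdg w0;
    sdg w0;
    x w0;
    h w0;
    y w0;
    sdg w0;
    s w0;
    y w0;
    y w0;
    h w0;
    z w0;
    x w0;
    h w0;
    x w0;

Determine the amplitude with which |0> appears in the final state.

The final state's coefficient on |0> equals -sqrt(2)*I/2. Key observation: gates 11-14 undo each other exactly, leaving only the rest of the circuit to track.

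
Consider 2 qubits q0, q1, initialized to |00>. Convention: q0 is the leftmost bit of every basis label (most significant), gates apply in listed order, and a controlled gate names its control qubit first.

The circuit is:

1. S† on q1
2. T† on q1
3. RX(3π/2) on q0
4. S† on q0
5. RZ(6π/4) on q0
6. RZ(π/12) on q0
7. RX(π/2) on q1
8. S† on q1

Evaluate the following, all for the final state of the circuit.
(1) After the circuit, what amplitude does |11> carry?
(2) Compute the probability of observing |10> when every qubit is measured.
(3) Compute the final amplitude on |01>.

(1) |11> carries amplitude exp(19*I*pi/24)/2 in the final state.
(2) Outcome |10> occurs with probability 1/4.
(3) The amplitude on |01> is -exp(5*I*pi/24)/2.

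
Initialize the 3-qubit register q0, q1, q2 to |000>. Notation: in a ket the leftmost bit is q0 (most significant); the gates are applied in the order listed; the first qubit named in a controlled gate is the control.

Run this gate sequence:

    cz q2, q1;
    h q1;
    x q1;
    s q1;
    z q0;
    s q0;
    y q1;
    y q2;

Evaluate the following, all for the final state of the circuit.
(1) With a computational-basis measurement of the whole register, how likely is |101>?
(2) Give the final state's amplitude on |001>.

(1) A full measurement returns |101> with probability 0.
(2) The amplitude on |001> is sqrt(2)*I/2.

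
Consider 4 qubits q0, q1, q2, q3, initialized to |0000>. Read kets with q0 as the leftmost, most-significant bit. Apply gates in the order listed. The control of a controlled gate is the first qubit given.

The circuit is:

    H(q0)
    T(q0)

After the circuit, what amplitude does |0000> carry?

The amplitude on |0000> is sqrt(2)/2.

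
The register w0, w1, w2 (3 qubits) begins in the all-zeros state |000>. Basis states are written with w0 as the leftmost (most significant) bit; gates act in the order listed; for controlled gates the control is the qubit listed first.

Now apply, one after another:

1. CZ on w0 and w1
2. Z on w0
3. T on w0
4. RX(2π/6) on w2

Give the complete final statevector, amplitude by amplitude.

The resulting statevector has amplitude sqrt(3)/2 on |000>, -I/2 on |001>, and 0 on every other basis state.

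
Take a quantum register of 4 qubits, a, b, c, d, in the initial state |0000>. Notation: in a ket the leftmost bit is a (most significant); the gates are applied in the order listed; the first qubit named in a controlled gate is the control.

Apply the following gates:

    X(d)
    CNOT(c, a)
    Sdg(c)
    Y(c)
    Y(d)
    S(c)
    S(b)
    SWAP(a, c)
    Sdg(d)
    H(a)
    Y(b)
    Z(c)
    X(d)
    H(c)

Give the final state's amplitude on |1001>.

The amplitude on |1001> is 0.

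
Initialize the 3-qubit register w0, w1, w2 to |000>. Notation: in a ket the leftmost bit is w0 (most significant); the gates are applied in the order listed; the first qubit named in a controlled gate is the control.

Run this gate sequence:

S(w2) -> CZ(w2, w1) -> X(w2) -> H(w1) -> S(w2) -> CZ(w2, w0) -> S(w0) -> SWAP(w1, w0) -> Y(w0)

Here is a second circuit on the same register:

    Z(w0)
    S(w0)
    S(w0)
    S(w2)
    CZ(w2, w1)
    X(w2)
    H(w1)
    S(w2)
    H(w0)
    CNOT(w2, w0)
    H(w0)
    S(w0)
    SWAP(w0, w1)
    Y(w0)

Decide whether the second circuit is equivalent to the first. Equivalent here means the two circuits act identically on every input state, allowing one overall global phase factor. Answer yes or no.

Yes: on every input state the two circuits agree up to one overall phase factor.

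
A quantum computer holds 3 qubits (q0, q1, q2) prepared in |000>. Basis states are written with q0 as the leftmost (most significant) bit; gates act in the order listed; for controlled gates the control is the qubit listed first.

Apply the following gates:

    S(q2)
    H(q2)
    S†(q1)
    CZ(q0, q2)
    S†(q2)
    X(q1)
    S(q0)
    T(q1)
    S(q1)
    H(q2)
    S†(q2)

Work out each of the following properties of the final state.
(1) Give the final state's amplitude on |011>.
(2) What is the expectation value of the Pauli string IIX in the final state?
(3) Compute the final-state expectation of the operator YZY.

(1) |011> carries amplitude (1 + I)*exp(I*pi/4)/2 in the final state.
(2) The observable IIX averages to 1.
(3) The expectation value of YZY is 0.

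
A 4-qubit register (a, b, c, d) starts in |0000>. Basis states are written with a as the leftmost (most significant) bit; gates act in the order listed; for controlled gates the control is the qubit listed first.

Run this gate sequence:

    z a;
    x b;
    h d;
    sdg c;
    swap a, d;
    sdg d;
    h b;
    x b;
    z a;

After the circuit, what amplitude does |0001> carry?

The final state's coefficient on |0001> equals 0.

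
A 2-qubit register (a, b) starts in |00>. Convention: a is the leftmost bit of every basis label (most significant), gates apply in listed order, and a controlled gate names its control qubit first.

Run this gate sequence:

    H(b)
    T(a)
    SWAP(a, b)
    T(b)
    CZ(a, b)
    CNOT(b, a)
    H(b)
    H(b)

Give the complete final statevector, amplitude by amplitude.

The final amplitudes are sqrt(2)/2 on |00>, 0 on |01>, sqrt(2)/2 on |10>, 0 on |11>. Key observation: the block from step 7 through step 8 cancels to the identity and can be dropped.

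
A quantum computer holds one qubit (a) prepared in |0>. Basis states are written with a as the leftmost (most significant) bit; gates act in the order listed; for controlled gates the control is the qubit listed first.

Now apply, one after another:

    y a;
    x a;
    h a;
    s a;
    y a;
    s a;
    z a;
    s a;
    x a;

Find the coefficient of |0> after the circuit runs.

The final state's coefficient on |0> equals -sqrt(2)/2.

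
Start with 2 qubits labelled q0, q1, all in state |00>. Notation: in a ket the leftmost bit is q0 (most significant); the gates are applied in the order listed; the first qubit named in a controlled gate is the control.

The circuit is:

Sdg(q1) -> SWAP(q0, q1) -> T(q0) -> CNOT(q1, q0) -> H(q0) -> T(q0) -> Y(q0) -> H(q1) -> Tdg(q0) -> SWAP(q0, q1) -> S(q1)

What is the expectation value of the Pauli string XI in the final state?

In the final state, XI has expectation 1.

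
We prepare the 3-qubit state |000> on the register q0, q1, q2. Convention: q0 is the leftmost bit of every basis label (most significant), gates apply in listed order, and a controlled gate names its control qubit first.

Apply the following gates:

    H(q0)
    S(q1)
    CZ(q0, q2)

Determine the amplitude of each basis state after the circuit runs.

The resulting statevector has amplitude sqrt(2)/2 on |000>, sqrt(2)/2 on |100>, and 0 on every other basis state.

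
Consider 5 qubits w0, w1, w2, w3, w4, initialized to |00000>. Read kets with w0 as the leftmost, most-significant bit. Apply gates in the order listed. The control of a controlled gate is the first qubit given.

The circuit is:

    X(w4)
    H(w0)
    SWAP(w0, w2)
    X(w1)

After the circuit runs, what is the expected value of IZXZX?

The expectation value of IZXZX is 0.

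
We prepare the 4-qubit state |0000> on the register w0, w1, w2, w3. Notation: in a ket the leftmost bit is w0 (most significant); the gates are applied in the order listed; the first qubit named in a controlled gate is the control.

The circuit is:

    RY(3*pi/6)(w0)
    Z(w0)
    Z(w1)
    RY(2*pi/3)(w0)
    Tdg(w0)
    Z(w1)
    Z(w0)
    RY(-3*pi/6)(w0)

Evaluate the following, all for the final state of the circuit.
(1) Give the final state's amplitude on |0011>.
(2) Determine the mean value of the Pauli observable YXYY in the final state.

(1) The amplitude on |0011> is 0.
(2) The expectation value of YXYY is 0.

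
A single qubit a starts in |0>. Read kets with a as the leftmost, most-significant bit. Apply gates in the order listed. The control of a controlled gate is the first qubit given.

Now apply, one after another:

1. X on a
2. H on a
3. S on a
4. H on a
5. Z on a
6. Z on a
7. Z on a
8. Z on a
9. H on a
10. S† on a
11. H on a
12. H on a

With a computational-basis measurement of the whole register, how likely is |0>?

A full measurement returns |0> with probability 1/2. Key observation: steps 3-10 multiply out to the identity, so the circuit reduces to the remaining gates.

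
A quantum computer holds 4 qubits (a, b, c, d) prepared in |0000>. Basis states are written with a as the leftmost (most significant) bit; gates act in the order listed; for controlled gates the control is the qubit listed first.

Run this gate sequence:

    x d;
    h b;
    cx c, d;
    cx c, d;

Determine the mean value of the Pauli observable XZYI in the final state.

The observable XZYI averages to 0. Key observation: gates 3-4 undo each other exactly, leaving only the rest of the circuit to track.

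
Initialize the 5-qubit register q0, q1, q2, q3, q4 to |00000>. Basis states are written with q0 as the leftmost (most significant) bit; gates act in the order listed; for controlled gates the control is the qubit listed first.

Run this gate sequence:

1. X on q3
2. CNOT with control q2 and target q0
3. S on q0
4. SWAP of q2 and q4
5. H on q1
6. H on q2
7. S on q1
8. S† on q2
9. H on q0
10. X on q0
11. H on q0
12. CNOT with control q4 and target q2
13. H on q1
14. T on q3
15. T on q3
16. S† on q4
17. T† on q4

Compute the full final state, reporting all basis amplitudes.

The resulting statevector has amplitude sqrt(2)*(-1 + I)/4 on |00010>, sqrt(2)*(1 + I)/4 on |00110>, sqrt(2)*(1 + I)/4 on |01010>, sqrt(2)*(1 - I)/4 on |01110>, and 0 on every other basis state.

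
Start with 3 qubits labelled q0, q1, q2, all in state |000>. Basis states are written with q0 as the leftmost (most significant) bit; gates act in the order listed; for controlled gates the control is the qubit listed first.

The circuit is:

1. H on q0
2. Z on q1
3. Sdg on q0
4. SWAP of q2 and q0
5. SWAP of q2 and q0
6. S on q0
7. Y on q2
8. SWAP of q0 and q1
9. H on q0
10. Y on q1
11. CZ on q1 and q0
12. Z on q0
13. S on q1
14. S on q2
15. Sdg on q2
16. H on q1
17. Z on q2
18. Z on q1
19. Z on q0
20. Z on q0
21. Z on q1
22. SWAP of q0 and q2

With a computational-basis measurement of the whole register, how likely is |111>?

The probability of measuring |111> is 1/4.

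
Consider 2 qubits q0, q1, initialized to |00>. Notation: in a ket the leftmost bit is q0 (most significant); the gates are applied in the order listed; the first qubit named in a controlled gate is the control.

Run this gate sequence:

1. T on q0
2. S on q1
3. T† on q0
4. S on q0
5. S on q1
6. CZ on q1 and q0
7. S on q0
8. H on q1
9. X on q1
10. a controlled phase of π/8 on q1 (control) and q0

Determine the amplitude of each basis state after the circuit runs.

The resulting statevector has amplitude sqrt(2)/2 on |00>, sqrt(2)/2 on |01>, 0 on |10>, 0 on |11>.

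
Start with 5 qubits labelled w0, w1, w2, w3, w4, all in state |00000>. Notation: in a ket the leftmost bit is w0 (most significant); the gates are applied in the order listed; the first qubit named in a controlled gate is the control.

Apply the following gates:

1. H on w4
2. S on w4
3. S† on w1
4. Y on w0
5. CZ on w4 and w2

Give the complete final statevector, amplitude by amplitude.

The resulting statevector has amplitude sqrt(2)*I/2 on |10000>, -sqrt(2)/2 on |10001>, and 0 on every other basis state.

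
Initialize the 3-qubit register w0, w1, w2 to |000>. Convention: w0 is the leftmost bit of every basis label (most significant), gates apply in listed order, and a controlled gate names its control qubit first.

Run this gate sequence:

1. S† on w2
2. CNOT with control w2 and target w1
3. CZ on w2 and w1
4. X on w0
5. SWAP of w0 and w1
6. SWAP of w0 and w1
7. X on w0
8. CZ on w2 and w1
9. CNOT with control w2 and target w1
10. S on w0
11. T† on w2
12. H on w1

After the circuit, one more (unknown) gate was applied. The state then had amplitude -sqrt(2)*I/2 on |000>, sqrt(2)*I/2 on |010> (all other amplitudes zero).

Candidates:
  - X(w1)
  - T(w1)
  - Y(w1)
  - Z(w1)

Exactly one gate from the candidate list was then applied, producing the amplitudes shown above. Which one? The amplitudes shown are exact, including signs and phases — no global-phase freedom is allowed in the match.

It was Y(w1) that produced the state shown. Key observation: steps 2-9 multiply out to the identity, so the circuit reduces to the remaining gates.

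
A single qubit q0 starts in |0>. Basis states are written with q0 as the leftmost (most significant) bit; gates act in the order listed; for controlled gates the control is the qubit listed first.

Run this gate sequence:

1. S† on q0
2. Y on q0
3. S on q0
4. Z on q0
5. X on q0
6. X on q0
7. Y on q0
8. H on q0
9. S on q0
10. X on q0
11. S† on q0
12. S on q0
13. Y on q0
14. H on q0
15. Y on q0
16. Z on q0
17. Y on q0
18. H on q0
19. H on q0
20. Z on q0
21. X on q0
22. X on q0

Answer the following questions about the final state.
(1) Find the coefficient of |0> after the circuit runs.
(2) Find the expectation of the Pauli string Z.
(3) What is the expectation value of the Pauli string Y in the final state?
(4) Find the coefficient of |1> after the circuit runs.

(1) The amplitude on |0> is 1/2 - I/2.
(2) The expectation value of Z is 0.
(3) The expectation value of Y is 1.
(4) The amplitude on |1> is 1/2 + I/2.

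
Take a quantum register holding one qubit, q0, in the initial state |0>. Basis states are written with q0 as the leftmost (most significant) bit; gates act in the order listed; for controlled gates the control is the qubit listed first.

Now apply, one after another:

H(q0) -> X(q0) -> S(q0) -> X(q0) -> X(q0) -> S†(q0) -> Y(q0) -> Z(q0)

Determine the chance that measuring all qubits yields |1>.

The probability of measuring |1> is 1/2. Key observation: the block from step 3 through step 6 cancels to the identity and can be dropped.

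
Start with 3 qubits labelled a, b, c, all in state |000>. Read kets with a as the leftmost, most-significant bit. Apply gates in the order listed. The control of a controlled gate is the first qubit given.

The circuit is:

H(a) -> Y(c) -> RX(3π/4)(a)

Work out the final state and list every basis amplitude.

After the circuit, the state carries amplitude sqrt(2)*sqrt(sqrt(2) + 2)/4 + sqrt(2)*I*sqrt(2 - sqrt(2))/4 on |001>, sqrt(2)*sqrt(sqrt(2) + 2)/4 + sqrt(2)*I*sqrt(2 - sqrt(2))/4 on |101>, and 0 on every other basis state.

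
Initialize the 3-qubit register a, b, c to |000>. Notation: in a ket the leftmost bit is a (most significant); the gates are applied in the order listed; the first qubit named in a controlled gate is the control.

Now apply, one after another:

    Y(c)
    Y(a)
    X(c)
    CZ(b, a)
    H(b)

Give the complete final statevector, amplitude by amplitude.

The resulting statevector has amplitude -sqrt(2)/2 on |100>, -sqrt(2)/2 on |110>, and 0 on every other basis state.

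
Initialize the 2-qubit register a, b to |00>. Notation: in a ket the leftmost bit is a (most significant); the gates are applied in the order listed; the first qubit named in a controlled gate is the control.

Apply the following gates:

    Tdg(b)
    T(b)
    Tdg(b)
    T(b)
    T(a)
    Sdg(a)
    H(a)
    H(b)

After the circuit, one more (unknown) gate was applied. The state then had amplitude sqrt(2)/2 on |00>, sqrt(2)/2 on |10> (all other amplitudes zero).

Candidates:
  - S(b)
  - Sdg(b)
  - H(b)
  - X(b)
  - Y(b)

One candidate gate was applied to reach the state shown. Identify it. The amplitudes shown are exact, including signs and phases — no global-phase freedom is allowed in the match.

The applied gate was H(b).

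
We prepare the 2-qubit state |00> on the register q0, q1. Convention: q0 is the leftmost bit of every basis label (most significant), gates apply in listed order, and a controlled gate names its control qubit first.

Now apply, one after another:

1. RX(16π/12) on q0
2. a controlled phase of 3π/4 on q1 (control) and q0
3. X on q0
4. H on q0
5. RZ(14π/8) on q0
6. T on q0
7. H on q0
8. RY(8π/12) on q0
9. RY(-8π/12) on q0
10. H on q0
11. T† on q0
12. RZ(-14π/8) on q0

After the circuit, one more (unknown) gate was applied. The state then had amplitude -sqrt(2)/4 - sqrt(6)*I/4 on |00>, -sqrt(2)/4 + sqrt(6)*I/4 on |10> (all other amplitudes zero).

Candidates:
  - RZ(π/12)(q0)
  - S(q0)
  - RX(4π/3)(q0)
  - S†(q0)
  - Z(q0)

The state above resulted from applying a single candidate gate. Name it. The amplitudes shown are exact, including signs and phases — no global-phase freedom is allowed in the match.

The unique candidate consistent with the amplitudes is Z(q0).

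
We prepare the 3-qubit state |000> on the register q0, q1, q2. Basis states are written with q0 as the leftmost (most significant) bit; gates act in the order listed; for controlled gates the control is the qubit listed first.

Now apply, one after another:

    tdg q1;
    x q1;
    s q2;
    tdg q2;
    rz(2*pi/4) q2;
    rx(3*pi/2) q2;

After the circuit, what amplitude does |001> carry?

|001> carries amplitude 0 in the final state.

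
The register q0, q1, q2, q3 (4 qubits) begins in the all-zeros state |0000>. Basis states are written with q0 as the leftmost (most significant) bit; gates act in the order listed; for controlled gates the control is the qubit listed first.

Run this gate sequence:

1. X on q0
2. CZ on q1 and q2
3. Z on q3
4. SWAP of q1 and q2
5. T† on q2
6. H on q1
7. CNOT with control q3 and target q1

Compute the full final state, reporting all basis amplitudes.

The final amplitudes are sqrt(2)/2 on |1000>, sqrt(2)/2 on |1100>, and 0 on every other basis state.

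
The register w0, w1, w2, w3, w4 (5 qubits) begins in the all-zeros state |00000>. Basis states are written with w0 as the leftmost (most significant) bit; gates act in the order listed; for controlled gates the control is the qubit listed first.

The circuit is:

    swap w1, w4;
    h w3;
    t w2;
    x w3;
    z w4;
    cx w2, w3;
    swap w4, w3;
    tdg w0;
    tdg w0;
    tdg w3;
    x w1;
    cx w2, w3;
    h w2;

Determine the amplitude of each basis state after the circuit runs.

After the circuit, the state carries amplitude 1/2 on |01000>, 1/2 on |01001>, 1/2 on |01100>, 1/2 on |01101>, and 0 on every other basis state.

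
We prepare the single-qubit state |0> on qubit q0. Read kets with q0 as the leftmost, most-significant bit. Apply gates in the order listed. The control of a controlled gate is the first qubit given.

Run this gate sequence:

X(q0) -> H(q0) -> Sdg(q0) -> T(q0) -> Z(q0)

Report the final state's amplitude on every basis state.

The final amplitudes are sqrt(2)/2 on |0>, -sqrt(2)*exp(3*I*pi/4)/2 on |1>.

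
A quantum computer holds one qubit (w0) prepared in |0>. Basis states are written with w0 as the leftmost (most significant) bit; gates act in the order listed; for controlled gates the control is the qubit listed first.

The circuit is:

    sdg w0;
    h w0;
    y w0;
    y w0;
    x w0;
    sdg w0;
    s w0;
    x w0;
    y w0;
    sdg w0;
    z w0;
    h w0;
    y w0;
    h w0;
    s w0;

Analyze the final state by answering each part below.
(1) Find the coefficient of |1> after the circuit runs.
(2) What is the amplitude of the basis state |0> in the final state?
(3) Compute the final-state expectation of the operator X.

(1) |1> carries amplitude -sqrt(2)*I/2 in the final state. Key observation: gates 5-8 undo each other exactly, leaving only the rest of the circuit to track.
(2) |0> carries amplitude -sqrt(2)*I/2 in the final state.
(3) In the final state, X has expectation 1.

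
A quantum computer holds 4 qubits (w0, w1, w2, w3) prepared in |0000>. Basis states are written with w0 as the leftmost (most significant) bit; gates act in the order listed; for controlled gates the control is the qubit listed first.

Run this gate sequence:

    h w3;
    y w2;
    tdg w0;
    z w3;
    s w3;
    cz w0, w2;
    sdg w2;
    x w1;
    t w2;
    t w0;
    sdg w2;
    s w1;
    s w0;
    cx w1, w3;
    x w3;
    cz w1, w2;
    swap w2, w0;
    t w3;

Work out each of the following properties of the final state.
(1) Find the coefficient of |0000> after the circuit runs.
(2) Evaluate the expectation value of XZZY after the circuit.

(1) The amplitude on |0000> is 0.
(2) In the final state, XZZY has expectation 0.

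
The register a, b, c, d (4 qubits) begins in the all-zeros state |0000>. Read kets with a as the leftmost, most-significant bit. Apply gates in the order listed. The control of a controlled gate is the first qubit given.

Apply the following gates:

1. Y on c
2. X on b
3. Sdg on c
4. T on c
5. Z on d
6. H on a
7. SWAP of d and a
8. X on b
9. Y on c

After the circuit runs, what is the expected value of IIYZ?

The observable IIYZ averages to 0.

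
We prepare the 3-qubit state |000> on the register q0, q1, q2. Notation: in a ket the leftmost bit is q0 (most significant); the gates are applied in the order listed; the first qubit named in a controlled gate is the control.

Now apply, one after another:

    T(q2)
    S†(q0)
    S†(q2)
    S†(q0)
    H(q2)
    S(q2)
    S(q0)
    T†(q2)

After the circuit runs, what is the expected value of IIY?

The expectation value of IIY is sqrt(2)/2.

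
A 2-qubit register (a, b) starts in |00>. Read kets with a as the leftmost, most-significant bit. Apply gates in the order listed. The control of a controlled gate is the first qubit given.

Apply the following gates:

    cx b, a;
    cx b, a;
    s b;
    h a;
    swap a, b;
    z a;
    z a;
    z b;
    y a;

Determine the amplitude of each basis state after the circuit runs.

The resulting statevector has amplitude 0 on |00>, 0 on |01>, sqrt(2)*I/2 on |10>, -sqrt(2)*I/2 on |11>.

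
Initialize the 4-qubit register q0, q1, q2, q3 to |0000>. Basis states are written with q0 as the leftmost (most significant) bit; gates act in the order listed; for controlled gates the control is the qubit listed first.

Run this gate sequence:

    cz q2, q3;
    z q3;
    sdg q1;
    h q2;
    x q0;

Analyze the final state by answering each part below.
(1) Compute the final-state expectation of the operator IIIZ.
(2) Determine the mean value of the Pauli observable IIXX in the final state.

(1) In the final state, IIIZ has expectation 1.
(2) In the final state, IIXX has expectation 0.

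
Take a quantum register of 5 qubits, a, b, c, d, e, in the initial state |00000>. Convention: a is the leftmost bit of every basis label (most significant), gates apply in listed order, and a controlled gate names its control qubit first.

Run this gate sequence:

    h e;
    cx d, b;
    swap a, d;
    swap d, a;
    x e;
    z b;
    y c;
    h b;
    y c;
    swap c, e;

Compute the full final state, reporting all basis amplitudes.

The resulting statevector has amplitude 1/2 on |00000>, 1/2 on |00100>, 1/2 on |01000>, 1/2 on |01100>, and 0 on every other basis state.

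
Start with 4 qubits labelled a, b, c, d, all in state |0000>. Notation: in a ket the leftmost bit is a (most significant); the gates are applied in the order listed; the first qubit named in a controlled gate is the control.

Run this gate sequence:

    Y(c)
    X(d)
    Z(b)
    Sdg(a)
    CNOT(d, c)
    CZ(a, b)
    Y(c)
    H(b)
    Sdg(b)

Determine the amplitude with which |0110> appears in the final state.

The final state's coefficient on |0110> equals 0.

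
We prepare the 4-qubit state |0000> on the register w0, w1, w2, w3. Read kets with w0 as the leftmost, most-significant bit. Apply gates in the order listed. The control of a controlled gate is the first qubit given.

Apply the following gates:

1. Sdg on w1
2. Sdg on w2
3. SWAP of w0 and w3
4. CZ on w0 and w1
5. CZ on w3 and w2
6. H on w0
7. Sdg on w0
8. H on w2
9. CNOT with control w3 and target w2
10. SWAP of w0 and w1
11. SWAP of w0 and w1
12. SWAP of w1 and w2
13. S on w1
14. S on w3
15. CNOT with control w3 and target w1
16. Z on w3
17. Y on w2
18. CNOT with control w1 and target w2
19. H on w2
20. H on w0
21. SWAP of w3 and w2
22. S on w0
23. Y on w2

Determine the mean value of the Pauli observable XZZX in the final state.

The expectation value of XZZX is -1.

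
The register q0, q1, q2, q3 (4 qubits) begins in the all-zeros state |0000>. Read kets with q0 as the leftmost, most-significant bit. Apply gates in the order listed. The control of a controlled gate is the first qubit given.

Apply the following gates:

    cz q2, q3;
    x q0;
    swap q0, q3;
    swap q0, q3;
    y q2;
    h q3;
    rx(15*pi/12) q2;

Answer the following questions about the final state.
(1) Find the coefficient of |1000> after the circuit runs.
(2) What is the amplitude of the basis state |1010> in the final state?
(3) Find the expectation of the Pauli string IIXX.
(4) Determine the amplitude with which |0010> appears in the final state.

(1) The final state's coefficient on |1000> equals sqrt(2*sqrt(2) + 4)/4.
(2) The final state's coefficient on |1010> equals -I*sqrt(4 - 2*sqrt(2))/4.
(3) The observable IIXX averages to 0.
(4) |0010> carries amplitude 0 in the final state.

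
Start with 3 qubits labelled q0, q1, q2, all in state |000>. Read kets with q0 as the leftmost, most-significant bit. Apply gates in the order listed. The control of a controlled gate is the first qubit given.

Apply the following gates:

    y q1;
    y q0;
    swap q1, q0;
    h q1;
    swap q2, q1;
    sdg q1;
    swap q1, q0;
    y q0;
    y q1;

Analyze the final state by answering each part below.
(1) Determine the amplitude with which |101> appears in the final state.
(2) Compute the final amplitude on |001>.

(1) |101> carries amplitude sqrt(2)/2 in the final state.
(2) The final state's coefficient on |001> equals 0.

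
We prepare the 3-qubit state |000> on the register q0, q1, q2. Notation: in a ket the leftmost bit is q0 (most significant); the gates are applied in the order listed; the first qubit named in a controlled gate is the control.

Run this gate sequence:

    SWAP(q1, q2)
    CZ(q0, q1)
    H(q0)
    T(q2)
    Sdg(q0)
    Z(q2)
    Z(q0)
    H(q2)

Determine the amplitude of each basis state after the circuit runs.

The resulting statevector has amplitude 1/2 on |000>, 1/2 on |001>, 0 on |010>, 0 on |011>, I/2 on |100>, I/2 on |101>, 0 on |110>, 0 on |111>.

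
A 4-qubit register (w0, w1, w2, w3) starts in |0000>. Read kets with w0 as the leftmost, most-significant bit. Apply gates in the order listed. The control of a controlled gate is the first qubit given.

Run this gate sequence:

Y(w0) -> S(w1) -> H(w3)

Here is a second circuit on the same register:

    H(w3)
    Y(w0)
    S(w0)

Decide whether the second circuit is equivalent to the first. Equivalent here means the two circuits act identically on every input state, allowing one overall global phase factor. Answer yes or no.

No, they are not equivalent — no single phase factor reconciles the two unitaries.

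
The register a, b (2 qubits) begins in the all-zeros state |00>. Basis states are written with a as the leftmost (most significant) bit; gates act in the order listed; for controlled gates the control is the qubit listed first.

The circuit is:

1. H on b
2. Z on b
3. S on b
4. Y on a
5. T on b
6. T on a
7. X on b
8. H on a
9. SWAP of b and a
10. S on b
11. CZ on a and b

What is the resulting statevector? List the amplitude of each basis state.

After the circuit, the state carries amplitude I/2 on |00>, 1/2 on |01>, exp(3*I*pi/4)/2 on |10>, -exp(I*pi/4)/2 on |11>.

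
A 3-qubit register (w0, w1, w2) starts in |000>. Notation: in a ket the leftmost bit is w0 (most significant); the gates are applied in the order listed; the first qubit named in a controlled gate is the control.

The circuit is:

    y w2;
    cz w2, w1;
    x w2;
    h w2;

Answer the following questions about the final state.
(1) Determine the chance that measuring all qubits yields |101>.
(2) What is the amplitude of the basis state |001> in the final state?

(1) The probability of measuring |101> is 0.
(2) |001> carries amplitude sqrt(2)*I/2 in the final state.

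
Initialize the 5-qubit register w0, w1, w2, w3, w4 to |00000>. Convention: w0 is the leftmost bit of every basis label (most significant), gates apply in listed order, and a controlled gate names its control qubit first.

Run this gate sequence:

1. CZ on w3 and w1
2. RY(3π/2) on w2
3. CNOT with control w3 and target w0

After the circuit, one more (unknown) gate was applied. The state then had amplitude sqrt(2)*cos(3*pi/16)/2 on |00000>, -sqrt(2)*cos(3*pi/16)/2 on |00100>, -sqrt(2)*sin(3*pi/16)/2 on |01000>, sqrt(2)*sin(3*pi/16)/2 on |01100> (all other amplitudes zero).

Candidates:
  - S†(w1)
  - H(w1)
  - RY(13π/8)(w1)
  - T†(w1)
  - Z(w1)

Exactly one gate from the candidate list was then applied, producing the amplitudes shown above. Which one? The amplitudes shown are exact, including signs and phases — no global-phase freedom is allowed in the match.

The unique candidate consistent with the amplitudes is RY(13π/8)(w1).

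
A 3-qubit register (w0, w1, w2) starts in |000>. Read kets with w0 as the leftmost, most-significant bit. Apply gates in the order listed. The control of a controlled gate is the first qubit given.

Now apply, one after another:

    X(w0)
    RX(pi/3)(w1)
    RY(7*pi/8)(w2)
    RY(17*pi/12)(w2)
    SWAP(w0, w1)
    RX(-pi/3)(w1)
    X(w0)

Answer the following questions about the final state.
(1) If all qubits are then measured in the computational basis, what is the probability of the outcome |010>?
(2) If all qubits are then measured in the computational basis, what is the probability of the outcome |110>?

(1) A full measurement returns |010> with probability -3*sqrt(2)*sin(7*pi/16)**2/128 - 3*sqrt(3)*sqrt(1/2 - sqrt(2)/4)*sqrt(sqrt(2)/4 + 1/2)*cos(7*pi/16)**2/32 + 3*sqrt(2)*cos(7*pi/16)**2/128 + 3*cos(7*pi/16)**2/32 + 3*sqrt(1/2 - sqrt(2)/4)*sqrt(sqrt(2)/4 + 1/2)*sin(7*pi/16)*cos(7*pi/16)/16 + 3*sqrt(6)*sin(7*pi/16)*cos(7*pi/16)/64 + 3*sqrt(3)*sqrt(1/2 - sqrt(2)/4)*sqrt(sqrt(2)/4 + 1/2)*sin(7*pi/16)**2/32 + 3*sin(7*pi/16)**2/32.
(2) The probability of measuring |110> is -9*sqrt(2)*sin(7*pi/16)**2/128 - 9*sqrt(3)*sqrt(1/2 - sqrt(2)/4)*sqrt(sqrt(2)/4 + 1/2)*cos(7*pi/16)**2/32 + 9*sqrt(2)*cos(7*pi/16)**2/128 + 9*cos(7*pi/16)**2/32 + 9*sqrt(1/2 - sqrt(2)/4)*sqrt(sqrt(2)/4 + 1/2)*sin(7*pi/16)*cos(7*pi/16)/16 + 9*sqrt(6)*sin(7*pi/16)*cos(7*pi/16)/64 + 9*sqrt(3)*sqrt(1/2 - sqrt(2)/4)*sqrt(sqrt(2)/4 + 1/2)*sin(7*pi/16)**2/32 + 9*sin(7*pi/16)**2/32.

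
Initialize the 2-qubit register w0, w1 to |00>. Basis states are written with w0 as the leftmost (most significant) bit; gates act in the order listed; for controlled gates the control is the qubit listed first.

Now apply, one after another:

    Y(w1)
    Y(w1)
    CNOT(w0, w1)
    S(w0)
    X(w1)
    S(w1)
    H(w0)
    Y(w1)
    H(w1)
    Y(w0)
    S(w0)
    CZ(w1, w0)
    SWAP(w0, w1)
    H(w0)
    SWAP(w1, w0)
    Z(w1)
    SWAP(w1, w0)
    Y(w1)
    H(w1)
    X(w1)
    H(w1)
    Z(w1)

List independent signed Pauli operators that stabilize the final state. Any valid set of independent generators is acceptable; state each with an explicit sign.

The stabilizer group can be generated by +XY, -ZZ, among other valid generating sets. Key observation: the block from step 19 through step 22 cancels to the identity and can be dropped.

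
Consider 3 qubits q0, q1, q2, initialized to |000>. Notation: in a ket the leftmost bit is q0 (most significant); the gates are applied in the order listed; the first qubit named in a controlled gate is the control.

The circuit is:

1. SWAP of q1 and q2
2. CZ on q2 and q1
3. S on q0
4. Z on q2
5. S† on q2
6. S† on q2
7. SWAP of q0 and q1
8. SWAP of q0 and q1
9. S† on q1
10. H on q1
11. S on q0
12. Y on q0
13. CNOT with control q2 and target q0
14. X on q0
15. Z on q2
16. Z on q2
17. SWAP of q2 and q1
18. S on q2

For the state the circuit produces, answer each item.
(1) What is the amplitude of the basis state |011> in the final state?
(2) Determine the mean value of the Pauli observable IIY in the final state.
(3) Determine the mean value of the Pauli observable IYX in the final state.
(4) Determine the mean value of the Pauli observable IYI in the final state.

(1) |011> carries amplitude 0 in the final state. Key observation: steps 7-8 multiply out to the identity, so the circuit reduces to the remaining gates.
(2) In the final state, IIY has expectation 1.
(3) The observable IYX averages to 0.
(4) The observable IYI averages to 0.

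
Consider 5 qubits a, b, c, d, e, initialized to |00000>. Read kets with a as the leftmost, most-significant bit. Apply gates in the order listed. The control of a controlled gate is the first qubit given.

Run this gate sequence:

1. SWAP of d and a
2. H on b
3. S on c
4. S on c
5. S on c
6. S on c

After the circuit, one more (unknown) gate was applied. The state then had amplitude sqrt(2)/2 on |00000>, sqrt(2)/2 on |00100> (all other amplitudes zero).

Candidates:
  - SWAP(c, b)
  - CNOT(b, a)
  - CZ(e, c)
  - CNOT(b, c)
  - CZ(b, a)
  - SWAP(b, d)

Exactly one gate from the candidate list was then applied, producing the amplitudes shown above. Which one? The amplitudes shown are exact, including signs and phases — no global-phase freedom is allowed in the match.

It was SWAP(c, b) that produced the state shown.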